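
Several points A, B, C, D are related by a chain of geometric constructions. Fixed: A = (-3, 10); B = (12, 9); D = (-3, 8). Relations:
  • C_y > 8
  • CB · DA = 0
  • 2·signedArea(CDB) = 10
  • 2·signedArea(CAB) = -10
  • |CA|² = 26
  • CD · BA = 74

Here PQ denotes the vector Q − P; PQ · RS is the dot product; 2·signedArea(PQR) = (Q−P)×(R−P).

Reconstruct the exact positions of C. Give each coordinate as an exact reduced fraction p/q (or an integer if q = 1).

C = (2, 9)

1. C_x = 2  [CB · DA = 0 ∩ 2·signedArea(CDB) = 10]
2. C_y = 9  [CB · DA = 0 ∩ 2·signedArea(CDB) = 10]
   → C = (2, 9)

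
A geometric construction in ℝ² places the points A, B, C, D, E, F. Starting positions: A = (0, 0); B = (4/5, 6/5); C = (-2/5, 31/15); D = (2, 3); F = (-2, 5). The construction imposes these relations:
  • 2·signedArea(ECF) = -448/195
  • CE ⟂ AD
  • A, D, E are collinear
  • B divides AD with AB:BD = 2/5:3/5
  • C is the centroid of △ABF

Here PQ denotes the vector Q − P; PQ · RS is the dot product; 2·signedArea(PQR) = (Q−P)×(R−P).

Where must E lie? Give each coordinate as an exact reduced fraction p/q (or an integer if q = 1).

1. E_x = 54/65  [A, D, E are collinear ∩ CE ⟂ AD]
2. E_y = 81/65  [A, D, E are collinear ∩ CE ⟂ AD]
   → E = (54/65, 81/65)

E = (54/65, 81/65)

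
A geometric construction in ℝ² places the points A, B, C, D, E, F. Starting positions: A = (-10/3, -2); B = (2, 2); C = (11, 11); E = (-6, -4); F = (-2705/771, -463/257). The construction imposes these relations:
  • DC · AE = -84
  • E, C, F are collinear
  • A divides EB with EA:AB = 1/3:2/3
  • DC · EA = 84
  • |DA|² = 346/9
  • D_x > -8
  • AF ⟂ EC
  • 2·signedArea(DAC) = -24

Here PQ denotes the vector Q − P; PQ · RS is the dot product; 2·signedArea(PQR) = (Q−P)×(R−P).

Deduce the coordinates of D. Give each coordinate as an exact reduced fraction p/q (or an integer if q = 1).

D = (-7, -7)

1. D_x = -7  [2·signedArea(DAC) = -24 ∩ DC · AE = -84]
2. D_y = -7  [2·signedArea(DAC) = -24 ∩ DC · AE = -84]
   → D = (-7, -7)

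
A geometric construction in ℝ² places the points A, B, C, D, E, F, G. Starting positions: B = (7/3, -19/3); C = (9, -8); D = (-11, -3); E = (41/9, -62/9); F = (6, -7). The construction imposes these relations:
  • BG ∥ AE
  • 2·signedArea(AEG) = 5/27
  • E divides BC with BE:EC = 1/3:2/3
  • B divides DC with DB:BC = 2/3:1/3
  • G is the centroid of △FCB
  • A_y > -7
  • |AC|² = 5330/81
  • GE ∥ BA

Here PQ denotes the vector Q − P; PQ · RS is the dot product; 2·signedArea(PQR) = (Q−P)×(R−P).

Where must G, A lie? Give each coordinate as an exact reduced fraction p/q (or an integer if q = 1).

1. G_x = 52/9  [G is the centroid of △FCB]
2. G_y = -64/9  [G is the centroid of △FCB]
   → G = (52/9, -64/9)
3. A_x = 10/9  [BG ∥ AE ∩ GE ∥ BA]
4. A_y = -55/9  [BG ∥ AE ∩ GE ∥ BA]
   → A = (10/9, -55/9)

A = (10/9, -55/9)
G = (52/9, -64/9)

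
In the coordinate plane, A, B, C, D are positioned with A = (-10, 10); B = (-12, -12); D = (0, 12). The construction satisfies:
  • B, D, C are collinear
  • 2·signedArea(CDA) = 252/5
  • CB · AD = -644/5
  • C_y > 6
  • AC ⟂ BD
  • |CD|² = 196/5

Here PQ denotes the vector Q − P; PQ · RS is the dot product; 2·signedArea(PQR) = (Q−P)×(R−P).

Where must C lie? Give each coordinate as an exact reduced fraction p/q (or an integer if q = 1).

1. C_x = -14/5  [B, D, C are collinear ∩ AC ⟂ BD]
2. C_y = 32/5  [B, D, C are collinear ∩ AC ⟂ BD]
   → C = (-14/5, 32/5)

C = (-14/5, 32/5)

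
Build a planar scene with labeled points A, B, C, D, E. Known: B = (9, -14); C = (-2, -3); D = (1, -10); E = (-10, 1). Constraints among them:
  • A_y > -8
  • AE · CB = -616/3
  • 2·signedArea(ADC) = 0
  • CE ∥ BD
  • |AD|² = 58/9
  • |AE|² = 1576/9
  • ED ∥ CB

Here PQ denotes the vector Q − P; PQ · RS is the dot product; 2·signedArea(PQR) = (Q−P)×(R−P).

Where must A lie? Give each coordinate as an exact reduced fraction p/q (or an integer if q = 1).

A = (0, -23/3)

1. A_x = 0  [2·signedArea(ADC) = 0 ∩ AE · CB = -616/3]
2. A_y = -23/3  [2·signedArea(ADC) = 0 ∩ AE · CB = -616/3]
   → A = (0, -23/3)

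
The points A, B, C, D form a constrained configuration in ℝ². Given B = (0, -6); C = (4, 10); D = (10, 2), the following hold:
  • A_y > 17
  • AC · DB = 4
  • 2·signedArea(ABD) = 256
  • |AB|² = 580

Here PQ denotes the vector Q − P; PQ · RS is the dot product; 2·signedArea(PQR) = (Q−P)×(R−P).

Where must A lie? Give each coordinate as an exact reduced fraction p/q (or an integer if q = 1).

A = (-2, 18)

1. A_x = -2  [AC · DB = 4 ∩ 2·signedArea(ABD) = 256]
2. A_y = 18  [AC · DB = 4 ∩ 2·signedArea(ABD) = 256]
   → A = (-2, 18)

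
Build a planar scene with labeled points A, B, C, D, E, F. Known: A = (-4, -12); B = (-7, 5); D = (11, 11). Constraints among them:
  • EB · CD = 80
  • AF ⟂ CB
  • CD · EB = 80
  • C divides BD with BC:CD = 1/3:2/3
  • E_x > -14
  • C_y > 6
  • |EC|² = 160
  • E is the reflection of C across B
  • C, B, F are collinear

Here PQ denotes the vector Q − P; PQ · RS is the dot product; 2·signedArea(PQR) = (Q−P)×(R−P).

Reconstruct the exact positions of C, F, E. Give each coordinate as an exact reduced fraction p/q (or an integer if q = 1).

1. C_x = -1  [C divides BD with BC:CD = 1/3:2/3]
2. C_y = 7  [C divides BD with BC:CD = 1/3:2/3]
   → C = (-1, 7)
3. F_x = -47/5  [C, B, F are collinear ∩ AF ⟂ CB]
4. F_y = 21/5  [C, B, F are collinear ∩ AF ⟂ CB]
   → F = (-47/5, 21/5)
5. E_x = -13  [E is the reflection of C across B]
6. E_y = 3  [E is the reflection of C across B]
   → E = (-13, 3)

C = (-1, 7)
E = (-13, 3)
F = (-47/5, 21/5)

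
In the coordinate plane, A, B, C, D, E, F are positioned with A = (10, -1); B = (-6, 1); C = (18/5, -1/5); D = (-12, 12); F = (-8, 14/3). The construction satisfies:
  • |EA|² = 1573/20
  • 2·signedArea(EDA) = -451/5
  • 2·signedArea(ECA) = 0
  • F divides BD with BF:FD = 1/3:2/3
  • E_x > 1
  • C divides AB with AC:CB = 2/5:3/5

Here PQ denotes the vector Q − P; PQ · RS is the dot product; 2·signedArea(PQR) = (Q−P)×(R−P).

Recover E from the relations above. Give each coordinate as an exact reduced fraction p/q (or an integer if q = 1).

1. E_x = 6/5  [2·signedArea(ECA) = 0 ∩ 2·signedArea(EDA) = -451/5]
2. E_y = 1/10  [2·signedArea(ECA) = 0 ∩ 2·signedArea(EDA) = -451/5]
   → E = (6/5, 1/10)

E = (6/5, 1/10)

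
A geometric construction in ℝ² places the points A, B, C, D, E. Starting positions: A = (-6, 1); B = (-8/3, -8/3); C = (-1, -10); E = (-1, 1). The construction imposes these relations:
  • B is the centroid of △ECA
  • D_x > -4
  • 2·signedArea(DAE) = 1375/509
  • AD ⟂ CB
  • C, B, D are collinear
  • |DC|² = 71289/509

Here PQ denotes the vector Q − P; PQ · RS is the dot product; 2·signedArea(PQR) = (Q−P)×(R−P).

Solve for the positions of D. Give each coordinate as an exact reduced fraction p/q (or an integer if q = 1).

D = (-1844/509, 784/509)

1. D_x = -1844/509  [C, B, D are collinear ∩ AD ⟂ CB]
2. D_y = 784/509  [C, B, D are collinear ∩ AD ⟂ CB]
   → D = (-1844/509, 784/509)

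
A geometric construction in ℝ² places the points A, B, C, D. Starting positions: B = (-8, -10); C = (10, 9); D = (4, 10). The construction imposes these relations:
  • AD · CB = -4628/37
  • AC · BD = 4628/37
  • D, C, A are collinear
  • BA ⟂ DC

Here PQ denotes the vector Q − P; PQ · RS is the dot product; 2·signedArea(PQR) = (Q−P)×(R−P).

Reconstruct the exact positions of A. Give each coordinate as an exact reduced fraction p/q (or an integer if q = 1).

1. A_x = -164/37  [D, C, A are collinear ∩ BA ⟂ DC]
2. A_y = 422/37  [D, C, A are collinear ∩ BA ⟂ DC]
   → A = (-164/37, 422/37)

A = (-164/37, 422/37)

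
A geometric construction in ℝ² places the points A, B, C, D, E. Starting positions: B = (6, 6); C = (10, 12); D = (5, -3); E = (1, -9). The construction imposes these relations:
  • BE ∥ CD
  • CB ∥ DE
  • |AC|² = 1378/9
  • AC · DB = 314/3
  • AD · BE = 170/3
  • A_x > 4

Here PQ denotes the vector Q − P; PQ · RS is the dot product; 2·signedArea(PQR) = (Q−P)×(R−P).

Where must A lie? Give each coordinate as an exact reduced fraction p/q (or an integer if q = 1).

A = (13/3, 1)

1. A_x = 13/3  [AD · BE = 170/3 ∩ AC · DB = 314/3]
2. A_y = 1  [AD · BE = 170/3 ∩ AC · DB = 314/3]
   → A = (13/3, 1)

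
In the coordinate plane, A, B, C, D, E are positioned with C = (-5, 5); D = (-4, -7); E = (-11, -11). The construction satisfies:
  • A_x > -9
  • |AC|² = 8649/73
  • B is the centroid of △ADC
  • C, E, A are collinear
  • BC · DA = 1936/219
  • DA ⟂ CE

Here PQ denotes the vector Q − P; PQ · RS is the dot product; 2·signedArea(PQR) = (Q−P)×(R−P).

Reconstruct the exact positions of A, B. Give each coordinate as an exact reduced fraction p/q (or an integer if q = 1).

1. A_x = -644/73  [C, E, A are collinear ∩ DA ⟂ CE]
2. A_y = -379/73  [C, E, A are collinear ∩ DA ⟂ CE]
   → A = (-644/73, -379/73)
3. B_x = -1301/219  [B is the centroid of △ADC]
4. B_y = -175/73  [B is the centroid of △ADC]
   → B = (-1301/219, -175/73)

A = (-644/73, -379/73)
B = (-1301/219, -175/73)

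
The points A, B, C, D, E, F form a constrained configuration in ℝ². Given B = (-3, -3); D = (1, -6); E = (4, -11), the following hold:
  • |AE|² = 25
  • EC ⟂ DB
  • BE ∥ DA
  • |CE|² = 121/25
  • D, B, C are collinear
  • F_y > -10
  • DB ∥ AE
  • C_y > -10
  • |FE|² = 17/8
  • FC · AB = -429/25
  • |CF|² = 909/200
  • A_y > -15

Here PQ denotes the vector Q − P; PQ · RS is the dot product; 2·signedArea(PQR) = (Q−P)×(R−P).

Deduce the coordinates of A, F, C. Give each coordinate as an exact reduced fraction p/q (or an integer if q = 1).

A = (8, -14)
C = (133/25, -231/25)
F = (13/4, -39/4)

1. A_x = 8  [DB ∥ AE ∩ BE ∥ DA]
2. A_y = -14  [DB ∥ AE ∩ BE ∥ DA]
   → A = (8, -14)
3. C_x = 133/25  [D, B, C are collinear ∩ EC ⟂ DB]
4. C_y = -231/25  [D, B, C are collinear ∩ EC ⟂ DB]
   → C = (133/25, -231/25)
5. F_x = 13/4  [line 11·x + -11·y + -143 = 0 ∩ |FE|² = 17/8]
6. F_y = -39/4  [line 11·x + -11·y + -143 = 0 ∩ |FE|² = 17/8]
   → F = (13/4, -39/4)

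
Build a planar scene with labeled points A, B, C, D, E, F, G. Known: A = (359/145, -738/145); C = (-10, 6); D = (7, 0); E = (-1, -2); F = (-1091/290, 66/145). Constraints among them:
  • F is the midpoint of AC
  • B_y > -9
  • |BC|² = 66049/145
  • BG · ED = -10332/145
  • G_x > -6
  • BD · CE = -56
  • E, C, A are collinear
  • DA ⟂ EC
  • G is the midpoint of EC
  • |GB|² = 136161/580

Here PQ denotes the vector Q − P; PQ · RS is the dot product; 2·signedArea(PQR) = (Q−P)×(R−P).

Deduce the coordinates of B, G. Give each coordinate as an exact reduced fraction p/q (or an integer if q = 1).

B = (863/145, -1186/145)
G = (-11/2, 2)

1. B_x = 863/145  [line -9·x + 8·y + 119 = 0 ∩ |BC|² = 66049/145]
2. B_y = -1186/145  [line -9·x + 8·y + 119 = 0 ∩ |BC|² = 66049/145]
   → B = (863/145, -1186/145)
3. G_x = -11/2  [G is the midpoint of EC]
4. G_y = 2  [G is the midpoint of EC]
   → G = (-11/2, 2)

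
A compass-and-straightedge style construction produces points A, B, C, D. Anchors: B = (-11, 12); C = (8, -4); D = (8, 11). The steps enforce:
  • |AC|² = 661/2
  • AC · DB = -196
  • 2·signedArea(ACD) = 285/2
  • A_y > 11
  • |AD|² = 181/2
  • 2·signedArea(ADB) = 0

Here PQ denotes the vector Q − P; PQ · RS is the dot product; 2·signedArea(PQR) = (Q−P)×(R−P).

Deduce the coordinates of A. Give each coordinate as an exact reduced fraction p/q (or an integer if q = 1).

A = (-3/2, 23/2)

1. A_x = -3/2  [2·signedArea(ADB) = 0 ∩ 2·signedArea(ACD) = 285/2]
2. A_y = 23/2  [2·signedArea(ADB) = 0 ∩ 2·signedArea(ACD) = 285/2]
   → A = (-3/2, 23/2)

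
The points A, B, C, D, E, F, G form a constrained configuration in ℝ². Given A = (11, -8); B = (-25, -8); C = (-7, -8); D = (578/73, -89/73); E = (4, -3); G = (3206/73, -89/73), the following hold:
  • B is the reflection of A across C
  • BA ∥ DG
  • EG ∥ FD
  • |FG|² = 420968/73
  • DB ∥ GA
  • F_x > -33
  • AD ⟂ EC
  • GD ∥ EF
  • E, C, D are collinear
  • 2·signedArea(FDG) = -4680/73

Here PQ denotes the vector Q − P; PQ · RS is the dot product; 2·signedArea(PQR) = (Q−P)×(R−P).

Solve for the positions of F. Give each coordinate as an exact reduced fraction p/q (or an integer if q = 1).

F = (-32, -3)

1. F_x = -32  [EG ∥ FD ∩ GD ∥ EF]
2. F_y = -3  [EG ∥ FD ∩ GD ∥ EF]
   → F = (-32, -3)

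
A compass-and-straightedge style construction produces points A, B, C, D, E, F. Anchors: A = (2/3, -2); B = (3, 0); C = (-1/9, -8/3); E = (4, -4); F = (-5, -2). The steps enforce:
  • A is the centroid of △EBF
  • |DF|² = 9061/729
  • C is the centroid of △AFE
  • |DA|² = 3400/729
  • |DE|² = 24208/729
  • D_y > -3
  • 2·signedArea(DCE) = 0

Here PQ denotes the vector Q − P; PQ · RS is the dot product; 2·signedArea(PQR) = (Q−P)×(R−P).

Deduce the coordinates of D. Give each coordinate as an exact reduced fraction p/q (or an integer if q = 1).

1. D_x = -40/27  [line 4/3·x + 37/9·y + 100/9 = 0 ∩ |DE|² = 24208/729]
2. D_y = -20/9  [line 4/3·x + 37/9·y + 100/9 = 0 ∩ |DE|² = 24208/729]
   → D = (-40/27, -20/9)

D = (-40/27, -20/9)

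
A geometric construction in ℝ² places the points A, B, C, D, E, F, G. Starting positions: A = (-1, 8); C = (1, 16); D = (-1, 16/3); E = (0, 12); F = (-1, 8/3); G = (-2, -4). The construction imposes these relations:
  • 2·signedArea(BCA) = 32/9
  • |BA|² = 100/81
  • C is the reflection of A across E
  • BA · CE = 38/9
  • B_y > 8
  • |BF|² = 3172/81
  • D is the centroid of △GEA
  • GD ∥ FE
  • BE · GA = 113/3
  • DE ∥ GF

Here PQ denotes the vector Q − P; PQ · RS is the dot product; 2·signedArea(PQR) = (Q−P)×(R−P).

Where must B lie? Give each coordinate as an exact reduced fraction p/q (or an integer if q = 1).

1. B_x = -1/3  [2·signedArea(BCA) = 32/9 ∩ BE · GA = 113/3]
2. B_y = 80/9  [2·signedArea(BCA) = 32/9 ∩ BE · GA = 113/3]
   → B = (-1/3, 80/9)

B = (-1/3, 80/9)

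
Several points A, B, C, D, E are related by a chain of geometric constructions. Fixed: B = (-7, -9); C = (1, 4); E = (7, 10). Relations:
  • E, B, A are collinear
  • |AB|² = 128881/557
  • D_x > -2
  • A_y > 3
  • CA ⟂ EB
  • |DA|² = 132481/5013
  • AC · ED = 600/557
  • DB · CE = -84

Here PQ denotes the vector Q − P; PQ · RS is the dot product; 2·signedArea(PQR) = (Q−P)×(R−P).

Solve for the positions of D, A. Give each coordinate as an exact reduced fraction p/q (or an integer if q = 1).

A = (1127/557, 1808/557)
D = (-5/3, -1/3)

1. A_x = 1127/557  [E, B, A are collinear ∩ CA ⟂ EB]
2. A_y = 1808/557  [E, B, A are collinear ∩ CA ⟂ EB]
   → A = (1127/557, 1808/557)
3. D_x = -5/3  [DB · CE = -84 ∩ AC · ED = 600/557]
4. D_y = -1/3  [DB · CE = -84 ∩ AC · ED = 600/557]
   → D = (-5/3, -1/3)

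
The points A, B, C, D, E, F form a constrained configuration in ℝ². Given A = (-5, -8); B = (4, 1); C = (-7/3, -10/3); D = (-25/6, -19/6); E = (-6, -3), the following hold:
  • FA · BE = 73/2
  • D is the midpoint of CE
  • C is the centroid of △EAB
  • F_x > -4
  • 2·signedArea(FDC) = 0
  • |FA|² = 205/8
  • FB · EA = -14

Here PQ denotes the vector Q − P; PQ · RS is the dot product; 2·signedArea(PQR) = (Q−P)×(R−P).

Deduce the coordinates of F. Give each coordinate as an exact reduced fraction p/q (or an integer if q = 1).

1. F_x = -13/4  [2·signedArea(FDC) = 0 ∩ FA · BE = 73/2]
2. F_y = -13/4  [2·signedArea(FDC) = 0 ∩ FA · BE = 73/2]
   → F = (-13/4, -13/4)

F = (-13/4, -13/4)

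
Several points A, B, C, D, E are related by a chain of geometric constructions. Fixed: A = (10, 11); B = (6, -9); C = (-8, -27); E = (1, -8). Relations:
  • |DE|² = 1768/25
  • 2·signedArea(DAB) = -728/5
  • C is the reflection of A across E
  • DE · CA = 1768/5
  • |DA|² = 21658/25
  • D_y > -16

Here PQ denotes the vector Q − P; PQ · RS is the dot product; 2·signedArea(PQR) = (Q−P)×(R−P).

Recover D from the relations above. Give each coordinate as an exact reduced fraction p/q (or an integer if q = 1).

1. D_x = -13/5  [DE · CA = 1768/5 ∩ 2·signedArea(DAB) = -728/5]
2. D_y = -78/5  [DE · CA = 1768/5 ∩ 2·signedArea(DAB) = -728/5]
   → D = (-13/5, -78/5)

D = (-13/5, -78/5)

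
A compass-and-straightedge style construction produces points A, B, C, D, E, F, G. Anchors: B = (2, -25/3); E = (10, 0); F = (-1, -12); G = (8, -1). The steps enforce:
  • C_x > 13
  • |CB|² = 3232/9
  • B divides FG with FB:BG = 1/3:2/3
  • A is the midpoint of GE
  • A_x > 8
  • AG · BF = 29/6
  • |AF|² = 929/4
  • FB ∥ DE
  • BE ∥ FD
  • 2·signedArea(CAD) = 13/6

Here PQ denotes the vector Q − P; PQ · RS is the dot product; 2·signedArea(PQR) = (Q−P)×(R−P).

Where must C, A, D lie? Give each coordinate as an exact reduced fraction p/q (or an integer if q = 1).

A = (9, -1/2)
C = (14, 19/3)
D = (7, -11/3)

1. A_x = 9  [A is the midpoint of GE]
2. A_y = -1/2  [A is the midpoint of GE]
   → A = (9, -1/2)
3. D_x = 7  [FB ∥ DE ∩ BE ∥ FD]
4. D_y = -11/3  [FB ∥ DE ∩ BE ∥ FD]
   → D = (7, -11/3)
5. C_x = 14  [line 19/6·x + -2·y + -95/3 = 0 ∩ |CB|² = 3232/9]
6. C_y = 19/3  [line 19/6·x + -2·y + -95/3 = 0 ∩ |CB|² = 3232/9]
   → C = (14, 19/3)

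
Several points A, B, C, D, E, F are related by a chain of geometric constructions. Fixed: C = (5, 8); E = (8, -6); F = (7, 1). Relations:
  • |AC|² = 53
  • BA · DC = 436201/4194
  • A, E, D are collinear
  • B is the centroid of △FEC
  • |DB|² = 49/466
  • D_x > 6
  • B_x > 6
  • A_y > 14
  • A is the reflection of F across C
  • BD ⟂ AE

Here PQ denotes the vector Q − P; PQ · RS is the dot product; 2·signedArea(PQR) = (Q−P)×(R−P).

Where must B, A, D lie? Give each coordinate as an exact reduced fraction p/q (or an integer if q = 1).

A = (3, 15)
B = (20/3, 1)
D = (8879/1398, 431/466)

1. B_x = 20/3  [B is the centroid of △FEC]
2. B_y = 1  [B is the centroid of △FEC]
   → B = (20/3, 1)
3. A_x = 3  [A is the reflection of F across C]
4. A_y = 15  [A is the reflection of F across C]
   → A = (3, 15)
5. D_x = 8879/1398  [A, E, D are collinear ∩ BD ⟂ AE]
6. D_y = 431/466  [A, E, D are collinear ∩ BD ⟂ AE]
   → D = (8879/1398, 431/466)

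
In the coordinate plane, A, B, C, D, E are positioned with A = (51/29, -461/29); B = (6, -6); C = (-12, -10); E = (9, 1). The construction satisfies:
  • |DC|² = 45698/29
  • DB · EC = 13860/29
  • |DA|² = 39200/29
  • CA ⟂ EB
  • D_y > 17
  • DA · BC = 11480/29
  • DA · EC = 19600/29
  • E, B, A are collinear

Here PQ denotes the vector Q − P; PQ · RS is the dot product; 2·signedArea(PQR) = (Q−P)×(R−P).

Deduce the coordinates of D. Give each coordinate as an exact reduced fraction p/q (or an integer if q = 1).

D = (471/29, 519/29)

1. D_x = 471/29  [DB · EC = 13860/29 ∩ DA · BC = 11480/29]
2. D_y = 519/29  [DB · EC = 13860/29 ∩ DA · BC = 11480/29]
   → D = (471/29, 519/29)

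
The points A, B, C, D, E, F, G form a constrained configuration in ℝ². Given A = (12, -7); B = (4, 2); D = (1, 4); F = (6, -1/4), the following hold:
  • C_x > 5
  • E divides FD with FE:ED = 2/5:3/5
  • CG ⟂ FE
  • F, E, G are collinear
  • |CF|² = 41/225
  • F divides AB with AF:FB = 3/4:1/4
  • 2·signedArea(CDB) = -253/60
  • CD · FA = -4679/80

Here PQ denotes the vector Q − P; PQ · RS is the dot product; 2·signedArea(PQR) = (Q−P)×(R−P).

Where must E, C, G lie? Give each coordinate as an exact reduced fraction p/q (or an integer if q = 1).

C = (17/3, -31/60)
E = (4, 29/20)
G = (12274/2067, -8159/41340)

1. E_x = 4  [E divides FD with FE:ED = 2/5:3/5]
2. E_y = 29/20  [E divides FD with FE:ED = 2/5:3/5]
   → E = (4, 29/20)
3. C_x = 17/3  [2·signedArea(CDB) = -253/60 ∩ CD · FA = -4679/80]
4. C_y = -31/60  [2·signedArea(CDB) = -253/60 ∩ CD · FA = -4679/80]
   → C = (17/3, -31/60)
5. G_x = 12274/2067  [F, E, G are collinear ∩ CG ⟂ FE]
6. G_y = -8159/41340  [F, E, G are collinear ∩ CG ⟂ FE]
   → G = (12274/2067, -8159/41340)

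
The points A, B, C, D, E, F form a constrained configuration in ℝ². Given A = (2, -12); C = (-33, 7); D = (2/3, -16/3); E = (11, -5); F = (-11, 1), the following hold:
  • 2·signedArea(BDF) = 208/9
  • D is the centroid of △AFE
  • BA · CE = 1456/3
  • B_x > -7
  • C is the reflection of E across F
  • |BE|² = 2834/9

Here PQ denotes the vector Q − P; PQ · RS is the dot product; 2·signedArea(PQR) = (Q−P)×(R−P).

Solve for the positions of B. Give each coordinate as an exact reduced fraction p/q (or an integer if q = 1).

B = (-20/3, -10/3)

1. B_x = -20/3  [2·signedArea(BDF) = 208/9 ∩ BA · CE = 1456/3]
2. B_y = -10/3  [2·signedArea(BDF) = 208/9 ∩ BA · CE = 1456/3]
   → B = (-20/3, -10/3)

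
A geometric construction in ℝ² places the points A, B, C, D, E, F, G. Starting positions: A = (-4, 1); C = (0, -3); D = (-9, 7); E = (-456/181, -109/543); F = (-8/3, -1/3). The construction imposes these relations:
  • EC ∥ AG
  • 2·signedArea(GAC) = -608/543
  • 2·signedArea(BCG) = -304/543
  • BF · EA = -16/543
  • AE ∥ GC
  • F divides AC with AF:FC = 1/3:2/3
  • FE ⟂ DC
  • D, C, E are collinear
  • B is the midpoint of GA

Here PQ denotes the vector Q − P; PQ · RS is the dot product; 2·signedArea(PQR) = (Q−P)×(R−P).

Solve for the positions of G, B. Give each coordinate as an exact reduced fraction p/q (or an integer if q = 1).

B = (-496/181, -217/543)
G = (-268/181, -977/543)

1. G_x = -268/181  [AE ∥ GC ∩ EC ∥ AG]
2. G_y = -977/543  [AE ∥ GC ∩ EC ∥ AG]
   → G = (-268/181, -977/543)
3. B_x = -496/181  [B is the midpoint of GA]
4. B_y = -217/543  [B is the midpoint of GA]
   → B = (-496/181, -217/543)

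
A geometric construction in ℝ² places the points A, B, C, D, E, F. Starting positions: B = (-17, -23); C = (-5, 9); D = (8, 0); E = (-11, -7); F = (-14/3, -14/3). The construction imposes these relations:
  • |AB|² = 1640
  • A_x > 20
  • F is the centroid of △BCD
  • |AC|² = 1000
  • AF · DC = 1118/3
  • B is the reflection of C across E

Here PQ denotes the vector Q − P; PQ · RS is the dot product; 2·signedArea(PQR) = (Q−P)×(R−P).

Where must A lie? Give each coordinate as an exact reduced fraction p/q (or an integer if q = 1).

A = (21, -9)

1. A_x = 21  [line 13·x + -9·y + -354 = 0 ∩ |AB|² = 1640]
2. A_y = -9  [line 13·x + -9·y + -354 = 0 ∩ |AB|² = 1640]
   → A = (21, -9)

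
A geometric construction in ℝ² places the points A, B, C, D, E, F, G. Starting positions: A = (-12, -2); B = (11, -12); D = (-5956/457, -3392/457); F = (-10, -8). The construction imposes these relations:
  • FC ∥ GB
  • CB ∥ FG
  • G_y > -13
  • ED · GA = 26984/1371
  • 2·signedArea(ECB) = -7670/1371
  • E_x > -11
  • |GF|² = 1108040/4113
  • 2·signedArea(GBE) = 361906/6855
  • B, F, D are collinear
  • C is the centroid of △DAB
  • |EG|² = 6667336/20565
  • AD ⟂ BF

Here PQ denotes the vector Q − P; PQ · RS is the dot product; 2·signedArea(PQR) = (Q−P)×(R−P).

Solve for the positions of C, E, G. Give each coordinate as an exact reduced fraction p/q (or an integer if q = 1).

1. C_x = -6413/1371  [C is the centroid of △DAB]
2. C_y = -9790/1371  [C is the centroid of △DAB]
   → C = (-6413/1371, -9790/1371)
3. G_x = 7784/1371  [FC ∥ GB ∩ CB ∥ FG]
4. G_y = -17630/1371  [FC ∥ GB ∩ CB ∥ FG]
   → G = (7784/1371, -17630/1371)
5. E_x = -54/5  [ED · GA = 26984/1371 ∩ 2·signedArea(GBE) = 361906/6855]
6. E_y = -28/5  [ED · GA = 26984/1371 ∩ 2·signedArea(GBE) = 361906/6855]
   → E = (-54/5, -28/5)

C = (-6413/1371, -9790/1371)
E = (-54/5, -28/5)
G = (7784/1371, -17630/1371)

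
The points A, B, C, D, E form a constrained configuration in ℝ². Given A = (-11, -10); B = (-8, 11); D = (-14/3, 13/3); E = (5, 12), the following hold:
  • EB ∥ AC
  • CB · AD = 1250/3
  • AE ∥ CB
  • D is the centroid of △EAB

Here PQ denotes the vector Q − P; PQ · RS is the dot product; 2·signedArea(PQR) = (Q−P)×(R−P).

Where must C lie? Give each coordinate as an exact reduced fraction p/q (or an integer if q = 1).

C = (-24, -11)

1. C_x = -24  [AE ∥ CB ∩ EB ∥ AC]
2. C_y = -11  [AE ∥ CB ∩ EB ∥ AC]
   → C = (-24, -11)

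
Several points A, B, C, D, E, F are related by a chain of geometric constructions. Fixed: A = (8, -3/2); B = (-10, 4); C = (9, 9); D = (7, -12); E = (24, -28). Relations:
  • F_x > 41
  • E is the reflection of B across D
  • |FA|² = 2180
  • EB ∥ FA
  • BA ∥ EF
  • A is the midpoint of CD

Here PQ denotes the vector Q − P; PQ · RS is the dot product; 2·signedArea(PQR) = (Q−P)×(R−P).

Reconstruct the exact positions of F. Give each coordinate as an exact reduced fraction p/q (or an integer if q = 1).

1. F_x = 42  [EB ∥ FA ∩ BA ∥ EF]
2. F_y = -67/2  [EB ∥ FA ∩ BA ∥ EF]
   → F = (42, -67/2)

F = (42, -67/2)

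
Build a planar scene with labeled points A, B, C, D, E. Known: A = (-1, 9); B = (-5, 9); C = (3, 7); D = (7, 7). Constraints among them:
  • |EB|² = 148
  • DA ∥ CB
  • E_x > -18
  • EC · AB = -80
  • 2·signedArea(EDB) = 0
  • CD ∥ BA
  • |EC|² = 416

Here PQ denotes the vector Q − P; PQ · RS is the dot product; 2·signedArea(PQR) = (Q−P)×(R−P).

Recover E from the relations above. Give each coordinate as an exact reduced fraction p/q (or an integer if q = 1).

E = (-17, 11)

1. E_x = -17  [2·signedArea(EDB) = 0 ∩ EC · AB = -80]
2. E_y = 11  [2·signedArea(EDB) = 0 ∩ EC · AB = -80]
   → E = (-17, 11)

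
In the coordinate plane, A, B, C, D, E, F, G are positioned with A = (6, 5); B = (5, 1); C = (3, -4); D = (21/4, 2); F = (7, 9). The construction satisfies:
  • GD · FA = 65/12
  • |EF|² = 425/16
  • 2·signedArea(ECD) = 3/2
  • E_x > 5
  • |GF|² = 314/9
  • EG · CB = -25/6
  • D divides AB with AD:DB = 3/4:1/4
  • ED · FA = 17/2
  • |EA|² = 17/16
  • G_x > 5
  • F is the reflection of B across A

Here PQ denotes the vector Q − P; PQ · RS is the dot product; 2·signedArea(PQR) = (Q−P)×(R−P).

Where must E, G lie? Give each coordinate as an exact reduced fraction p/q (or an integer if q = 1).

E = (23/4, 4)
G = (16/3, 10/3)

1. E_x = 23/4  [ED · FA = 17/2 ∩ 2·signedArea(ECD) = 3/2]
2. E_y = 4  [ED · FA = 17/2 ∩ 2·signedArea(ECD) = 3/2]
   → E = (23/4, 4)
3. G_x = 16/3  [EG · CB = -25/6 ∩ GD · FA = 65/12]
4. G_y = 10/3  [EG · CB = -25/6 ∩ GD · FA = 65/12]
   → G = (16/3, 10/3)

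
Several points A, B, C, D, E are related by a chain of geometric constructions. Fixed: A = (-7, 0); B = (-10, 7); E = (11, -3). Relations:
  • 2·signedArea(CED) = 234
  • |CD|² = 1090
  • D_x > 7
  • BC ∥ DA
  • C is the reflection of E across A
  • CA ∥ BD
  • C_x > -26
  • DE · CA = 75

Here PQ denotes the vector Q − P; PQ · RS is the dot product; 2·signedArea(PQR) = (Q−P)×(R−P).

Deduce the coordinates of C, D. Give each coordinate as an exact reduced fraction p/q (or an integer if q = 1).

C = (-25, 3)
D = (8, 4)

1. C_x = -25  [C is the reflection of E across A]
2. C_y = 3  [C is the reflection of E across A]
   → C = (-25, 3)
3. D_x = 8  [BC ∥ DA ∩ CA ∥ BD]
4. D_y = 4  [BC ∥ DA ∩ CA ∥ BD]
   → D = (8, 4)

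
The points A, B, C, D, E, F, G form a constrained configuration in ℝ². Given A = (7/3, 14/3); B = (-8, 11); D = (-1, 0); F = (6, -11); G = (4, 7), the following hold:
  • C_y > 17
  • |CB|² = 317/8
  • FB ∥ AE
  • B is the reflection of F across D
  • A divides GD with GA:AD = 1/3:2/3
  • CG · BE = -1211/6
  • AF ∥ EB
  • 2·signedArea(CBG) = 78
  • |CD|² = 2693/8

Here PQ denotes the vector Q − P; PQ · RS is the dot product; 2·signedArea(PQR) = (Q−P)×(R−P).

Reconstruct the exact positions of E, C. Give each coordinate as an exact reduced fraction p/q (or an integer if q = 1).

1. E_x = -35/3  [AF ∥ EB ∩ FB ∥ AE]
2. E_y = 80/3  [AF ∥ EB ∩ FB ∥ AE]
   → E = (-35/3, 80/3)
3. C_x = -29/4  [2·signedArea(CBG) = 78 ∩ CG · BE = -1211/6]
4. C_y = 69/4  [2·signedArea(CBG) = 78 ∩ CG · BE = -1211/6]
   → C = (-29/4, 69/4)

C = (-29/4, 69/4)
E = (-35/3, 80/3)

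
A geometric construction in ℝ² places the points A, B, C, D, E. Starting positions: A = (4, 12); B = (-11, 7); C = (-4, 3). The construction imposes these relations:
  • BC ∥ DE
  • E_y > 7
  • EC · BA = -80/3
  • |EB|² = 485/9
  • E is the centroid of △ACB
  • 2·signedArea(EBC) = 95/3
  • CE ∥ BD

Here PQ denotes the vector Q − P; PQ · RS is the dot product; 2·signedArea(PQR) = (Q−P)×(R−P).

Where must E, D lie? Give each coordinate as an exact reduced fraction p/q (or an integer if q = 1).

1. E_x = -11/3  [E is the centroid of △ACB]
2. E_y = 22/3  [E is the centroid of △ACB]
   → E = (-11/3, 22/3)
3. D_x = -32/3  [BC ∥ DE ∩ CE ∥ BD]
4. D_y = 34/3  [BC ∥ DE ∩ CE ∥ BD]
   → D = (-32/3, 34/3)

D = (-32/3, 34/3)
E = (-11/3, 22/3)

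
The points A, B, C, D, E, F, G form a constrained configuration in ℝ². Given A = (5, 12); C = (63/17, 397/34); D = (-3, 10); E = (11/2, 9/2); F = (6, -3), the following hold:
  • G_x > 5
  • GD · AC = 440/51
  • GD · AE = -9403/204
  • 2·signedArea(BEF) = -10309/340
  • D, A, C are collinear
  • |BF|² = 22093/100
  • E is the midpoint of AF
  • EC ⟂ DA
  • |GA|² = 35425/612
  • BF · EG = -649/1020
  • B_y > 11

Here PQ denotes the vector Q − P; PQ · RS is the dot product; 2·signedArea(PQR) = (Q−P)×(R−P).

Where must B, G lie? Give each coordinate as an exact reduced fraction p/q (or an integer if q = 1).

B = (87/85, 1871/170)
G = (517/102, 224/51)

1. B_x = 87/85  [line 15/2·x + 1/2·y + -4481/340 = 0 ∩ |BF|² = 22093/100]
2. B_y = 1871/170  [line 15/2·x + 1/2·y + -4481/340 = 0 ∩ |BF|² = 22093/100]
   → B = (87/85, 1871/170)
3. G_x = 517/102  [GD · AE = -9403/204 ∩ GD · AC = 440/51]
4. G_y = 224/51  [GD · AE = -9403/204 ∩ GD · AC = 440/51]
   → G = (517/102, 224/51)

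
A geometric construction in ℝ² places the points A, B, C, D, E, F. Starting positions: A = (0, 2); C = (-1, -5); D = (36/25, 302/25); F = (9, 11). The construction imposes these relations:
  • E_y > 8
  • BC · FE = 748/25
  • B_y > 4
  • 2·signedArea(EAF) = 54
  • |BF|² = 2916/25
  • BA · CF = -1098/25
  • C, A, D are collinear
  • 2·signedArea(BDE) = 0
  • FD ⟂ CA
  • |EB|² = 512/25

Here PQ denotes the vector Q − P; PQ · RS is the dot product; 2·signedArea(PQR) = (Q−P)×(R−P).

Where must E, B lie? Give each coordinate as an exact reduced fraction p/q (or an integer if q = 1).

B = (9/25, 113/25)
E = (1, 9)

1. B_x = 9/25  [line -10·x + -16·y + 1898/25 = 0 ∩ |BF|² = 2916/25]
2. B_y = 113/25  [line -10·x + -16·y + 1898/25 = 0 ∩ |BF|² = 2916/25]
   → B = (9/25, 113/25)
3. E_x = 1  [2·signedArea(EAF) = 54 ∩ 2·signedArea(BDE) = 0]
4. E_y = 9  [2·signedArea(EAF) = 54 ∩ 2·signedArea(BDE) = 0]
   → E = (1, 9)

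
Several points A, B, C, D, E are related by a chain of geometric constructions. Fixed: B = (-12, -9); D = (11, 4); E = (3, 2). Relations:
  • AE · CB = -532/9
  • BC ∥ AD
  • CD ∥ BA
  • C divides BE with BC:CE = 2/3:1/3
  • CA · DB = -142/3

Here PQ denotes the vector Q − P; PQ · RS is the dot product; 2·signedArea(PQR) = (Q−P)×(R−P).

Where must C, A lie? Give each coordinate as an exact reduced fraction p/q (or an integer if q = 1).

A = (1, -10/3)
C = (-2, -5/3)

1. C_x = -2  [C divides BE with BC:CE = 2/3:1/3]
2. C_y = -5/3  [C divides BE with BC:CE = 2/3:1/3]
   → C = (-2, -5/3)
3. A_x = 1  [BC ∥ AD ∩ CD ∥ BA]
4. A_y = -10/3  [BC ∥ AD ∩ CD ∥ BA]
   → A = (1, -10/3)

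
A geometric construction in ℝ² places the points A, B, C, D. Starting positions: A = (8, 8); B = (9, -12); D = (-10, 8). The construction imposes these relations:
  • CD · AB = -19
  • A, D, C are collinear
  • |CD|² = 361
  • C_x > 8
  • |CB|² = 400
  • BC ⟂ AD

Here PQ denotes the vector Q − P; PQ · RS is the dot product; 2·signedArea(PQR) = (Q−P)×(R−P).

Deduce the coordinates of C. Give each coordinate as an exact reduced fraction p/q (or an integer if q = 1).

C = (9, 8)

1. C_x = 9  [A, D, C are collinear ∩ BC ⟂ AD]
2. C_y = 8  [A, D, C are collinear ∩ BC ⟂ AD]
   → C = (9, 8)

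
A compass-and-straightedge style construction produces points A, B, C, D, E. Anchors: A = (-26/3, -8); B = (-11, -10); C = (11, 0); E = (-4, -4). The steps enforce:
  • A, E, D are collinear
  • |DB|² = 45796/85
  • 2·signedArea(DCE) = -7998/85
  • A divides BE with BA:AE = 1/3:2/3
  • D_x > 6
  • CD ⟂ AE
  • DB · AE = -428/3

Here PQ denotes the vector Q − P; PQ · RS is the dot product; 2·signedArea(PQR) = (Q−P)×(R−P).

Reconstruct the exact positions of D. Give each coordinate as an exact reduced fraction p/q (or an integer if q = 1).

1. D_x = 563/85  [A, E, D are collinear ∩ CD ⟂ AE]
2. D_y = 434/85  [A, E, D are collinear ∩ CD ⟂ AE]
   → D = (563/85, 434/85)

D = (563/85, 434/85)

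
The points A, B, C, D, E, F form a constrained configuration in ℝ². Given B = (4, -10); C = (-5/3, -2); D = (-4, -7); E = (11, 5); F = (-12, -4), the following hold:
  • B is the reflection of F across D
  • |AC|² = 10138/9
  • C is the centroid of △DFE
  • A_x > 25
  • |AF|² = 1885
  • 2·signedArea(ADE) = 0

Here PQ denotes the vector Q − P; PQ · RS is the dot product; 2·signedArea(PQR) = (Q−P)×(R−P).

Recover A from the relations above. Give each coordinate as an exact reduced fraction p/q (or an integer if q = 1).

1. A_x = 26  [line -12·x + 15·y + 57 = 0 ∩ |AF|² = 1885]
2. A_y = 17  [line -12·x + 15·y + 57 = 0 ∩ |AF|² = 1885]
   → A = (26, 17)

A = (26, 17)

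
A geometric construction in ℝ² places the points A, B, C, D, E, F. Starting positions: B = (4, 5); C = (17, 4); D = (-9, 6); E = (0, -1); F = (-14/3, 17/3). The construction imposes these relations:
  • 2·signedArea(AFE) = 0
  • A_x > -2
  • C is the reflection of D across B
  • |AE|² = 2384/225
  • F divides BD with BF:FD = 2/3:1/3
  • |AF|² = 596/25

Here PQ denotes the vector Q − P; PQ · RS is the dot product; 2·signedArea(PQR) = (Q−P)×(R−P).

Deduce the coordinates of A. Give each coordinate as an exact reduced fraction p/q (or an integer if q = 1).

A = (-28/15, 5/3)

1. A_x = -28/15  [line 20/3·x + 14/3·y + 14/3 = 0 ∩ |AF|² = 596/25]
2. A_y = 5/3  [line 20/3·x + 14/3·y + 14/3 = 0 ∩ |AF|² = 596/25]
   → A = (-28/15, 5/3)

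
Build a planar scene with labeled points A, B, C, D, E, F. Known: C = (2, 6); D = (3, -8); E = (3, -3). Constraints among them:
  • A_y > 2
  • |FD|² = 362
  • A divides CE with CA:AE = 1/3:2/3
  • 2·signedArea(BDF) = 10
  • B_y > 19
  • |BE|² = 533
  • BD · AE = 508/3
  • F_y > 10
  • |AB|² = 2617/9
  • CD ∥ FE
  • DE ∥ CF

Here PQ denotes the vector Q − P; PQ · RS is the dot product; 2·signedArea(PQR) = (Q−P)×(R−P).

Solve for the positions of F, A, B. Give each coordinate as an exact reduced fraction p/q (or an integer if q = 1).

1. F_x = 2  [CD ∥ FE ∩ DE ∥ CF]
2. F_y = 11  [CD ∥ FE ∩ DE ∥ CF]
   → F = (2, 11)
3. A_x = 7/3  [A divides CE with CA:AE = 1/3:2/3]
4. A_y = 3  [A divides CE with CA:AE = 1/3:2/3]
   → A = (7/3, 3)
5. B_x = 1  [2·signedArea(BDF) = 10 ∩ BD · AE = 508/3]
6. B_y = 20  [2·signedArea(BDF) = 10 ∩ BD · AE = 508/3]
   → B = (1, 20)

A = (7/3, 3)
B = (1, 20)
F = (2, 11)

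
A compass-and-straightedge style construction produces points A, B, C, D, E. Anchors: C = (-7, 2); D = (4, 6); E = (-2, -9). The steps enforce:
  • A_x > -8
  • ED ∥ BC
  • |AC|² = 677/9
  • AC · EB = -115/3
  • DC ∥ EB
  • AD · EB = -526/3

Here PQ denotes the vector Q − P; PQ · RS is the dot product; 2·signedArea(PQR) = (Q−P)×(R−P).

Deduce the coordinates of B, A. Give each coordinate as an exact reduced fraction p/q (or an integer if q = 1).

A = (-22/3, -20/3)
B = (-13, -13)

1. B_x = -13  [ED ∥ BC ∩ DC ∥ EB]
2. B_y = -13  [ED ∥ BC ∩ DC ∥ EB]
   → B = (-13, -13)
3. A_x = -22/3  [line 11·x + 4·y + 322/3 = 0 ∩ |AC|² = 677/9]
4. A_y = -20/3  [line 11·x + 4·y + 322/3 = 0 ∩ |AC|² = 677/9]
   → A = (-22/3, -20/3)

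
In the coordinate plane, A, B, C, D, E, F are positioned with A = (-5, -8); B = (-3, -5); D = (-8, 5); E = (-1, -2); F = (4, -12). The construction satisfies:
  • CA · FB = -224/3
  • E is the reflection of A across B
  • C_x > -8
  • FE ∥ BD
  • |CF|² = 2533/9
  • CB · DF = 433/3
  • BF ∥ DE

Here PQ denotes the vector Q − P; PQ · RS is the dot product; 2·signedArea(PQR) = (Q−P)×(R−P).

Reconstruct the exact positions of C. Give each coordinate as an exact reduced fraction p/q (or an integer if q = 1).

1. C_x = -7  [CA · FB = -224/3 ∩ CB · DF = 433/3]
2. C_y = 2/3  [CA · FB = -224/3 ∩ CB · DF = 433/3]
   → C = (-7, 2/3)

C = (-7, 2/3)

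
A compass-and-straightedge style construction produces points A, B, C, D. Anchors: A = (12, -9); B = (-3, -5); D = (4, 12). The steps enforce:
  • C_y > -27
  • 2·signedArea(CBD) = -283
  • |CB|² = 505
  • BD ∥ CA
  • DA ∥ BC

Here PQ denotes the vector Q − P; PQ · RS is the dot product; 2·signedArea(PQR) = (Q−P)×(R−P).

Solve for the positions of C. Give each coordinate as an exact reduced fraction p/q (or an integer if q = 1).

C = (5, -26)

1. C_x = 5  [BD ∥ CA ∩ DA ∥ BC]
2. C_y = -26  [BD ∥ CA ∩ DA ∥ BC]
   → C = (5, -26)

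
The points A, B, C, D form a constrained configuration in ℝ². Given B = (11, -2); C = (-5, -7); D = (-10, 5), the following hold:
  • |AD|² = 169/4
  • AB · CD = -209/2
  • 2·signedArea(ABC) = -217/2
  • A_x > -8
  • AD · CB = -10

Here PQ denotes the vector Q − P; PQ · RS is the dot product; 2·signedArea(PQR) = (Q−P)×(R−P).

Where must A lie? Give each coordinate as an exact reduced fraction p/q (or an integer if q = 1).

A = (-15/2, -1)

1. A_x = -15/2  [2·signedArea(ABC) = -217/2 ∩ AD · CB = -10]
2. A_y = -1  [2·signedArea(ABC) = -217/2 ∩ AD · CB = -10]
   → A = (-15/2, -1)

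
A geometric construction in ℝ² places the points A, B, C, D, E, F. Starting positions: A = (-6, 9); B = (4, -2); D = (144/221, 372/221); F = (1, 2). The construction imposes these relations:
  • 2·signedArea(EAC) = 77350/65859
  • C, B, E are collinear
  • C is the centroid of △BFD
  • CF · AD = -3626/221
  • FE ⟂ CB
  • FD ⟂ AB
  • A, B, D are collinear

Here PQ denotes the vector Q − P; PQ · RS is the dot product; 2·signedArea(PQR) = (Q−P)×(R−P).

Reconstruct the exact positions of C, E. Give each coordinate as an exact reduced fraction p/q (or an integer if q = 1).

C = (1249/663, 124/221)
E = (3972049/4851613, 8976472/4851613)

1. C_x = 1249/663  [C is the centroid of △BFD]
2. C_y = 124/221  [C is the centroid of △BFD]
   → C = (1249/663, 124/221)
3. E_x = 3972049/4851613  [C, B, E are collinear ∩ FE ⟂ CB]
4. E_y = 8976472/4851613  [C, B, E are collinear ∩ FE ⟂ CB]
   → E = (3972049/4851613, 8976472/4851613)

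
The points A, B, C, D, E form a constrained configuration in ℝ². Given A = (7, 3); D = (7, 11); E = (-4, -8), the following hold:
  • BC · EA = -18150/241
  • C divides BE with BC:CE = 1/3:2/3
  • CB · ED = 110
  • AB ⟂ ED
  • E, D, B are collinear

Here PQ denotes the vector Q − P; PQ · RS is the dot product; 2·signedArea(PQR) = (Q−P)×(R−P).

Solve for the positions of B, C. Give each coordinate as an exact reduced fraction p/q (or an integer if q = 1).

B = (851/241, 1207/241)
C = (246/241, 162/241)

1. B_x = 851/241  [E, D, B are collinear ∩ AB ⟂ ED]
2. B_y = 1207/241  [E, D, B are collinear ∩ AB ⟂ ED]
   → B = (851/241, 1207/241)
3. C_x = 246/241  [C divides BE with BC:CE = 1/3:2/3]
4. C_y = 162/241  [C divides BE with BC:CE = 1/3:2/3]
   → C = (246/241, 162/241)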